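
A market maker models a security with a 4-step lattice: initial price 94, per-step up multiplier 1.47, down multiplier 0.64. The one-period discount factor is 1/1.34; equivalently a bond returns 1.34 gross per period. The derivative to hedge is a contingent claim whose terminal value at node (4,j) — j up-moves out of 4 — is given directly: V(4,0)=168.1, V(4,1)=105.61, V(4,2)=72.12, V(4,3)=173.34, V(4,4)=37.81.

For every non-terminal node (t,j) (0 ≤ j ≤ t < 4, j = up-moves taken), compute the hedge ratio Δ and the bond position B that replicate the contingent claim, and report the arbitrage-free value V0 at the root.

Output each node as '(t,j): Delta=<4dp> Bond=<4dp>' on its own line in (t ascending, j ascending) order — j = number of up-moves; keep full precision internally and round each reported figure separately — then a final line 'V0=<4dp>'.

Since d<R<u, set p* = (R−d)/(u−d) = 0.8434; price each node as the discounted p*-expectation of its children.
At expiry t=4: V(4,0)=168.1000, V(4,1)=105.6100, V(4,2)=72.1200, V(4,3)=173.3400, V(4,4)=37.8100
(3,0): S=24.6415. Δ = (V_up−V_dn)/(S_up−S_dn) = (105.6100−168.1000)/(36.2231−15.7706) = -3.0554. V = [p*·105.6100 + (1−p*)·168.1000]/1.34 = 86.1176. B = V − Δ·S = 161.4068.
(3,1): S=56.5985. Δ = (V_up−V_dn)/(S_up−S_dn) = (72.1200−105.6100)/(83.1998−36.2231) = -0.7129. V = [p*·72.1200 + (1−p*)·105.6100]/1.34 = 57.7354. B = V − Δ·S = 98.0848.
(3,2): S=129.9997. Δ = (V_up−V_dn)/(S_up−S_dn) = (173.3400−72.1200)/(191.0996−83.1998) = 0.9381. V = [p*·173.3400 + (1−p*)·72.1200]/1.34 = 117.5271. B = V − Δ·S = -4.4247.
(3,3): S=298.5932. Δ = (V_up−V_dn)/(S_up−S_dn) = (37.8100−173.3400)/(438.9319−191.0996) = -0.5469. V = [p*·37.8100 + (1−p*)·173.3400]/1.34 = 44.0579. B = V − Δ·S = 207.3471.
(2,0): S=38.5024. Δ = (V_up−V_dn)/(S_up−S_dn) = (57.7354−86.1176)/(56.5985−24.6415) = -0.8881. V = [p*·57.7354 + (1−p*)·86.1176]/1.34 = 46.4036. B = V − Δ·S = 80.5990.
(2,1): S=88.4352. Δ = (V_up−V_dn)/(S_up−S_dn) = (117.5271−57.7354)/(129.9997−56.5985) = 0.8146. V = [p*·117.5271 + (1−p*)·57.7354]/1.34 = 80.7180. B = V − Δ·S = 8.6798.
(2,2): S=203.1246. Δ = (V_up−V_dn)/(S_up−S_dn) = (44.0579−117.5271)/(298.5932−129.9997) = -0.4358. V = [p*·44.0579 + (1−p*)·117.5271]/1.34 = 41.4665. B = V − Δ·S = 129.9836.
(1,0): S=60.1600. Δ = (V_up−V_dn)/(S_up−S_dn) = (80.7180−46.4036)/(88.4352−38.5024) = 0.6872. V = [p*·80.7180 + (1−p*)·46.4036]/1.34 = 56.2264. B = V − Δ·S = 14.8838.
(1,1): S=138.1800. Δ = (V_up−V_dn)/(S_up−S_dn) = (41.4665−80.7180)/(203.1246−88.4352) = -0.3422. V = [p*·41.4665 + (1−p*)·80.7180]/1.34 = 35.5331. B = V − Δ·S = 82.8240.
(0,0): S=94.0000. Δ = (V_up−V_dn)/(S_up−S_dn) = (35.5331−56.2264)/(138.1800−60.1600) = -0.2652. V = [p*·35.5331 + (1−p*)·56.2264]/1.34 = 28.9360. B = V − Δ·S = 53.8677.
The time-0 hedge costs 28.9360, which is the no-arbitrage price.

(0,0): Delta=-0.2652 Bond=53.8677
(1,0): Delta=0.6872 Bond=14.8838
(1,1): Delta=-0.3422 Bond=82.8240
(2,0): Delta=-0.8881 Bond=80.5990
(2,1): Delta=0.8146 Bond=8.6798
(2,2): Delta=-0.4358 Bond=129.9836
(3,0): Delta=-3.0554 Bond=161.4068
(3,1): Delta=-0.7129 Bond=98.0848
(3,2): Delta=0.9381 Bond=-4.4247
(3,3): Delta=-0.5469 Bond=207.3471
V0=28.9360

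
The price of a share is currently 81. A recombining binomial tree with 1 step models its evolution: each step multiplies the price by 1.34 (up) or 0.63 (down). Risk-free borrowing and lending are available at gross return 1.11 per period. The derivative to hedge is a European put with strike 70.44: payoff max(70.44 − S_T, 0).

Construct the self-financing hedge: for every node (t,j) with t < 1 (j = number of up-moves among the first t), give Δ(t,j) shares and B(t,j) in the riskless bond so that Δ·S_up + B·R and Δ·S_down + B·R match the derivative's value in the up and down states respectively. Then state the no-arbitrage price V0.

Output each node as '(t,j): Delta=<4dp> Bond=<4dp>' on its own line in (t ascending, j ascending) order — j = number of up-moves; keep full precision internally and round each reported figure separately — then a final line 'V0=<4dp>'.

(0,0): Delta=-0.3375 Bond=33.0027
V0=5.6646

Risk-neutral probability p* = (R−d)/(u−d) = (1.11−0.63)/(1.34−0.63) = 0.6761.
Terminal values V(1,·): V(1,0)=19.4100, V(1,1)=0.0000
  t=0,j=0: stock 81.0000 → up 108.5400 (V=0.0000), down 51.0300 (V=19.4100). Price 5.6646; hedge Δ=-0.3375, bond B=33.0027.
Root portfolio cost Δ·81+B reproduces V0=5.6646.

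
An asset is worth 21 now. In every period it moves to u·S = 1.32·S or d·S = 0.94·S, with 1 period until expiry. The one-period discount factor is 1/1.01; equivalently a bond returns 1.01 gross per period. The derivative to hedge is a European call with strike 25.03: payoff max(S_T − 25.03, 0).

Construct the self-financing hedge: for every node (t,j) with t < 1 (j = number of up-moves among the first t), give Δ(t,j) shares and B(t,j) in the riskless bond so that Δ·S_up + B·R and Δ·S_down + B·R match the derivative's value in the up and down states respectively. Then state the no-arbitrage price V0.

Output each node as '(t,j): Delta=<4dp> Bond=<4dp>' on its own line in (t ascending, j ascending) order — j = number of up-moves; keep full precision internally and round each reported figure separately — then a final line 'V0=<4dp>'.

(0,0): Delta=0.3371 Bond=-6.5883
V0=0.4906

Risk-neutral probability p* = (R−d)/(u−d) = (1.01−0.94)/(1.32−0.94) = 0.1842.
Payoff layer (t=1): V(1,0)=0.0000, V(1,1)=2.6900
  t=0,j=0: stock 21.0000 → up 27.7200 (V=2.6900), down 19.7400 (V=0.0000). Price 0.4906; hedge Δ=0.3371, bond B=-6.5883.
Check: Δ(0,0)·S0 + B(0,0) = 0.4906 = V0.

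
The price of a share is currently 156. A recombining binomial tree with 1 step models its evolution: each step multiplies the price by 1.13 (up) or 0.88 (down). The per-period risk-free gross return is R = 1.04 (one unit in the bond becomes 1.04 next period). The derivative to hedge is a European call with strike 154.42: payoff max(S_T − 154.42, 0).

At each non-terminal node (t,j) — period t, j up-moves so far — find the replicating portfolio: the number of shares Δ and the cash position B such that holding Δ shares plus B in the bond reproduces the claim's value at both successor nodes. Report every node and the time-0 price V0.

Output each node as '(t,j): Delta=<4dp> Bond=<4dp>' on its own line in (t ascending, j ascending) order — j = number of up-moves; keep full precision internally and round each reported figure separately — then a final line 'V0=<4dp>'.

(0,0): Delta=0.5605 Bond=-73.9877
V0=13.4523

No-arbitrage ⇒ martingale measure with p* = (R−d)/(u−d) = 0.6400.
At expiry t=1: V(1,0)=0.0000, V(1,1)=21.8600
Node (0,0) S=156.0000: V=(p*·21.8600+(1−p*)·0.0000)/1.04=13.4523; Δ=(21.8600−0.0000)/(176.2800−137.2800)=0.5605; B=V−Δ·S=-73.9877
Check: Δ(0,0)·S0 + B(0,0) = 13.4523 = V0.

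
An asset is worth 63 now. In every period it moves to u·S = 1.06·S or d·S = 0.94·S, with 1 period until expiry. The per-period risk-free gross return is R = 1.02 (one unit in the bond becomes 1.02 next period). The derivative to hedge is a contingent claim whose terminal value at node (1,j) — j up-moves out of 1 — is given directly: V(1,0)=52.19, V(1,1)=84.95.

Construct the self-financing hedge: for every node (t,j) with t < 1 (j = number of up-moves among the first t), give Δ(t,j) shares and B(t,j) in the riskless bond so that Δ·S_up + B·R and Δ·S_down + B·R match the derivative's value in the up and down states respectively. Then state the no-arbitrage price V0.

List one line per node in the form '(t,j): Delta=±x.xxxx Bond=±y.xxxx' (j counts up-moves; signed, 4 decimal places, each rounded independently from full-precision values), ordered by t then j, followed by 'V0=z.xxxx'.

(0,0): Delta=4.3333 Bond=-200.4216
V0=72.5784

Under the risk-neutral measure, an up-move has probability p* = (R−d)/(u−d) = 0.6667 and values discount at R = 1.02.
At expiry t=1: V(1,0)=52.1900, V(1,1)=84.9500
Node (0,0) S=63.0000: V=(p*·84.9500+(1−p*)·52.1900)/1.02=72.5784; Δ=(84.9500−52.1900)/(66.7800−59.2200)=4.3333; B=V−Δ·S=-200.4216
Self-financing check: at every node Δ·S+B equals the discounted successor values.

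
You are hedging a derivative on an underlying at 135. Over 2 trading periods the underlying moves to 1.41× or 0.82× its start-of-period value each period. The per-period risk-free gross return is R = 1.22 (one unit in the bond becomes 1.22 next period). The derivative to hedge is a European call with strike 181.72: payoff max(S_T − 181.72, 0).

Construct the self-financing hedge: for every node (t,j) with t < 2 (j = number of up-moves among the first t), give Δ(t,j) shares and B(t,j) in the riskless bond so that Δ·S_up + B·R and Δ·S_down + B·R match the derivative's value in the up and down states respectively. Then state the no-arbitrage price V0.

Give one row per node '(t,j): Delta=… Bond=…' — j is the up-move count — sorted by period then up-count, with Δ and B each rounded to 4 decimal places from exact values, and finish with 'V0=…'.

Risk-neutral probability p* = (R−d)/(u−d) = (1.22−0.82)/(1.41−0.82) = 0.6780.
Terminal values V(2,·): V(2,0)=0.0000, V(2,1)=0.0000, V(2,2)=86.6735
Node (1,0) S=110.7000: V=(p*·0.0000+(1−p*)·0.0000)/1.22=0.0000; Δ=(0.0000−0.0000)/(156.0870−90.7740)=0.0000; B=V−Δ·S=0.0000
Node (1,1) S=190.3500: V=(p*·86.6735+(1−p*)·0.0000)/1.22=48.1653; Δ=(86.6735−0.0000)/(268.3935−156.0870)=0.7718; B=V−Δ·S=-98.7389
Node (0,0) S=135.0000: V=(p*·48.1653+(1−p*)·0.0000)/1.22=26.7659; Δ=(48.1653−0.0000)/(190.3500−110.7000)=0.6047; B=V−Δ·S=-54.8702
Check: Δ(0,0)·S0 + B(0,0) = 26.7659 = V0.

(0,0): Delta=0.6047 Bond=-54.8702
(1,0): Delta=0.0000 Bond=0.0000
(1,1): Delta=0.7718 Bond=-98.7389
V0=26.7659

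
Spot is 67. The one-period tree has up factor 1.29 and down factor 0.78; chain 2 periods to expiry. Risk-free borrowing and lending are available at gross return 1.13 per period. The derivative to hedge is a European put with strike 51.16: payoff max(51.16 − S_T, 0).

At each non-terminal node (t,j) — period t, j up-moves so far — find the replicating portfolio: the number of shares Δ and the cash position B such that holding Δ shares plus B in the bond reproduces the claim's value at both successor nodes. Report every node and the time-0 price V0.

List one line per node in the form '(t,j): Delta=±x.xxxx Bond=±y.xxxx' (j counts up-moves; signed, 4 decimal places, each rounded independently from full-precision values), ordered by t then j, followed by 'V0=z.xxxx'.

(0,0): Delta=-0.0845 Bond=6.4614
(1,0): Delta=-0.3901 Bond=23.2733
(1,1): Delta=0.0000 Bond=0.0000
V0=0.8014

Under the risk-neutral measure, an up-move has probability p* = (R−d)/(u−d) = 0.6863 and values discount at R = 1.13.
Terminal values V(2,·): V(2,0)=10.3972, V(2,1)=0.0000, V(2,2)=0.0000
(1,0): S=52.2600. Δ = (V_up−V_dn)/(S_up−S_dn) = (0.0000−10.3972)/(67.4154−40.7628) = -0.3901. V = [p*·0.0000 + (1−p*)·10.3972]/1.13 = 2.8866. B = V − Δ·S = 23.2733.
(1,1): S=86.4300. Δ = (V_up−V_dn)/(S_up−S_dn) = (0.0000−0.0000)/(111.4947−67.4154) = 0.0000. V = [p*·0.0000 + (1−p*)·0.0000]/1.13 = 0.0000. B = V − Δ·S = 0.0000.
(0,0): S=67.0000. Δ = (V_up−V_dn)/(S_up−S_dn) = (0.0000−2.8866)/(86.4300−52.2600) = -0.0845. V = [p*·0.0000 + (1−p*)·2.8866]/1.13 = 0.8014. B = V − Δ·S = 6.4614.
The time-0 hedge costs 0.8014, which is the no-arbitrage price.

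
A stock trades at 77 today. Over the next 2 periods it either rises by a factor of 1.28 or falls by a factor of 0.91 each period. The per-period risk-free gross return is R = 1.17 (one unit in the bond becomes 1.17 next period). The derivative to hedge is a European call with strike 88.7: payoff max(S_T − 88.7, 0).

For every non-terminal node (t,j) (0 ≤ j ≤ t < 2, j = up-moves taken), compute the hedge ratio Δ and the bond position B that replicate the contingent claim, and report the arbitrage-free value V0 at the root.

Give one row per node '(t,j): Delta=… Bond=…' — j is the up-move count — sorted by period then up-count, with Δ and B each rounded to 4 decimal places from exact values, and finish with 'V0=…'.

Since d<R<u, set p* = (R−d)/(u−d) = 0.7027; price each node as the discounted p*-expectation of its children.
Payoff layer (t=2): V(2,0)=0.0000, V(2,1)=0.9896, V(2,2)=37.4568
  t=1,j=0: stock 70.0700 → up 89.6896 (V=0.9896), down 63.7637 (V=0.0000). Price 0.5944; hedge Δ=0.0382, bond B=-2.0802.
  t=1,j=1: stock 98.5600 → up 126.1568 (V=37.4568), down 89.6896 (V=0.9896). Price 22.7480; hedge Δ=1.0000, bond B=-75.8120.
  t=0,j=0: stock 77.0000 → up 98.5600 (V=22.7480), down 70.0700 (V=0.5944). Price 13.8135; hedge Δ=0.7776, bond B=-46.0613.
Each (Δ,B) replicates both successor values, so the strategy is self-financing and V0 is arbitrage-free.

(0,0): Delta=0.7776 Bond=-46.0613
(1,0): Delta=0.0382 Bond=-2.0802
(1,1): Delta=1.0000 Bond=-75.8120
V0=13.8135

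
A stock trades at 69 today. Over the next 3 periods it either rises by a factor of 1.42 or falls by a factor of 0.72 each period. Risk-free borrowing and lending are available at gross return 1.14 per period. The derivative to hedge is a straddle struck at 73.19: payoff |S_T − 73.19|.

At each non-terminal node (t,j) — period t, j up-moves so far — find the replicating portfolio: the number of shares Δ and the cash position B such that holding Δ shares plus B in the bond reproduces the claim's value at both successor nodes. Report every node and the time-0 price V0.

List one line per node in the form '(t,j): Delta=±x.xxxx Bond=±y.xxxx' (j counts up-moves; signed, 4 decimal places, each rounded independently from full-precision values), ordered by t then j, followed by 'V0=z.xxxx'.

Under the risk-neutral measure, an up-move has probability p* = (R−d)/(u−d) = 0.6000 and values discount at R = 1.14.
At expiry t=3: V(3,0)=47.4359, V(3,1)=22.3972, V(3,2)=26.9848, V(3,3)=124.3769
Node (2,0) S=35.7696: V=(p*·22.3972+(1−p*)·47.4359)/1.14=28.4322; Δ=(22.3972−47.4359)/(50.7928−25.7541)=-1.0000; B=V−Δ·S=64.2018
Node (2,1) S=70.5456: V=(p*·26.9848+(1−p*)·22.3972)/1.14=22.0612; Δ=(26.9848−22.3972)/(100.1748−50.7928)=0.0929; B=V−Δ·S=15.5075
Node (2,2) S=139.1316: V=(p*·124.3769+(1−p*)·26.9848)/1.14=74.9298; Δ=(124.3769−26.9848)/(197.5669−100.1748)=1.0000; B=V−Δ·S=-64.2018
Node (1,0) S=49.6800: V=(p*·22.0612+(1−p*)·28.4322)/1.14=21.5873; Δ=(22.0612−28.4322)/(70.5456−35.7696)=-0.1832; B=V−Δ·S=30.6888
Node (1,1) S=97.9800: V=(p*·74.9298+(1−p*)·22.0612)/1.14=47.1775; Δ=(74.9298−22.0612)/(139.1316−70.5456)=0.7708; B=V−Δ·S=-28.3492
Node (0,0) S=69.0000: V=(p*·47.1775+(1−p*)·21.5873)/1.14=32.4048; Δ=(47.1775−21.5873)/(97.9800−49.6800)=0.5298; B=V−Δ·S=-4.1526
Each (Δ,B) replicates both successor values, so the strategy is self-financing and V0 is arbitrage-free.

(0,0): Delta=0.5298 Bond=-4.1526
(1,0): Delta=-0.1832 Bond=30.6888
(1,1): Delta=0.7708 Bond=-28.3492
(2,0): Delta=-1.0000 Bond=64.2018
(2,1): Delta=0.0929 Bond=15.5075
(2,2): Delta=1.0000 Bond=-64.2018
V0=32.4048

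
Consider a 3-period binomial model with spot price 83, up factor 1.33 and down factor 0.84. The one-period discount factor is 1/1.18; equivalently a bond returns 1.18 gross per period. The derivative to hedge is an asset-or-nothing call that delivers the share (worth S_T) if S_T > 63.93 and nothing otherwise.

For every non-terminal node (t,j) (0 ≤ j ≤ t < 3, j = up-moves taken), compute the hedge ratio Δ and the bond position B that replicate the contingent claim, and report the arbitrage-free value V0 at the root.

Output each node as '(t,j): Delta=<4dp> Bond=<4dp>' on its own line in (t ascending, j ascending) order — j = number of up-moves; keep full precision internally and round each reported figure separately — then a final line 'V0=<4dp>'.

(0,0): Delta=1.0814 Bond=-7.6158
(1,0): Delta=1.3736 Bond=-29.3564
(1,1): Delta=1.0000 Bond=0.0000
(2,0): Delta=2.7143 Bond=-113.1591
(2,1): Delta=1.0000 Bond=0.0000
(2,2): Delta=1.0000 Bond=0.0000
V0=82.1411

Risk-neutral probability p* = (R−d)/(u−d) = (1.18−0.84)/(1.33−0.84) = 0.6939.
Terminal payoffs: V(3,0)=0.0000, V(3,1)=77.8912, V(3,2)=123.3277, V(3,3)=195.2689
(2,0): S=58.5648. Δ = (V_up−V_dn)/(S_up−S_dn) = (77.8912−0.0000)/(77.8912−49.1944) = 2.7143. V = [p*·77.8912 + (1−p*)·0.0000]/1.18 = 45.8025. B = V − Δ·S = -113.1591.
(2,1): S=92.7276. Δ = (V_up−V_dn)/(S_up−S_dn) = (123.3277−77.8912)/(123.3277−77.8912) = 1.0000. V = [p*·123.3277 + (1−p*)·77.8912]/1.18 = 92.7276. B = V − Δ·S = 0.0000.
(2,2): S=146.8187. Δ = (V_up−V_dn)/(S_up−S_dn) = (195.2689−123.3277)/(195.2689−123.3277) = 1.0000. V = [p*·195.2689 + (1−p*)·123.3277]/1.18 = 146.8187. B = V − Δ·S = 0.0000.
(1,0): S=69.7200. Δ = (V_up−V_dn)/(S_up−S_dn) = (92.7276−45.8025)/(92.7276−58.5648) = 1.3736. V = [p*·92.7276 + (1−p*)·45.8025]/1.18 = 66.4091. B = V − Δ·S = -29.3564.
(1,1): S=110.3900. Δ = (V_up−V_dn)/(S_up−S_dn) = (146.8187−92.7276)/(146.8187−92.7276) = 1.0000. V = [p*·146.8187 + (1−p*)·92.7276]/1.18 = 110.3900. B = V − Δ·S = 0.0000.
(0,0): S=83.0000. Δ = (V_up−V_dn)/(S_up−S_dn) = (110.3900−66.4091)/(110.3900−69.7200) = 1.0814. V = [p*·110.3900 + (1−p*)·66.4091]/1.18 = 82.1411. B = V − Δ·S = -7.6158.
Root portfolio cost Δ·83+B reproduces V0=82.1411.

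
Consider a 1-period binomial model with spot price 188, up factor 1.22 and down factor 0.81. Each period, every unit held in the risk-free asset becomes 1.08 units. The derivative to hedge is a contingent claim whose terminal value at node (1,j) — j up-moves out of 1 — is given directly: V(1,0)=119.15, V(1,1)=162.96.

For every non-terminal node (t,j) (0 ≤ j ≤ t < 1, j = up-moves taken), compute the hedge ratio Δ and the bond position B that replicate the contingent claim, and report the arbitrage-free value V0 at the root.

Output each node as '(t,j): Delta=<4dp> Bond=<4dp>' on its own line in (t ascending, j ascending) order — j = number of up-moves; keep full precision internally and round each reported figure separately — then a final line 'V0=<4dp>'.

(0,0): Delta=0.5684 Bond=30.1838
V0=137.0375

Risk-neutral probability p* = (R−d)/(u−d) = (1.08−0.81)/(1.22−0.81) = 0.6585.
At expiry t=1: V(1,0)=119.1500, V(1,1)=162.9600
Node (0,0) S=188.0000: V=(p*·162.9600+(1−p*)·119.1500)/1.08=137.0375; Δ=(162.9600−119.1500)/(229.3600−152.2800)=0.5684; B=V−Δ·S=30.1838
Root portfolio cost Δ·188+B reproduces V0=137.0375.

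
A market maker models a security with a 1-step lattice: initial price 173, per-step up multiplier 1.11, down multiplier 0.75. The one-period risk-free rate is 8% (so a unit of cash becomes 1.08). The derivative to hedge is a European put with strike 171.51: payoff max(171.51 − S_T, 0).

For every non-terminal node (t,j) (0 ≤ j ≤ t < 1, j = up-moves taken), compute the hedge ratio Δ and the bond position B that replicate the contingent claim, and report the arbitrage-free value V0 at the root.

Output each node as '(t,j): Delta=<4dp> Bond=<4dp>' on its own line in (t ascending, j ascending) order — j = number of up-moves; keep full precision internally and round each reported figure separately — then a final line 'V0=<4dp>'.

(0,0): Delta=-0.6705 Bond=119.2222
V0=3.2222

No-arbitrage ⇒ martingale measure with p* = (R−d)/(u−d) = 0.9167.
Terminal payoffs: V(1,0)=41.7600, V(1,1)=0.0000
  t=0,j=0: stock 173.0000 → up 192.0300 (V=0.0000), down 129.7500 (V=41.7600). Price 3.2222; hedge Δ=-0.6705, bond B=119.2222.
Root portfolio cost Δ·173+B reproduces V0=3.2222.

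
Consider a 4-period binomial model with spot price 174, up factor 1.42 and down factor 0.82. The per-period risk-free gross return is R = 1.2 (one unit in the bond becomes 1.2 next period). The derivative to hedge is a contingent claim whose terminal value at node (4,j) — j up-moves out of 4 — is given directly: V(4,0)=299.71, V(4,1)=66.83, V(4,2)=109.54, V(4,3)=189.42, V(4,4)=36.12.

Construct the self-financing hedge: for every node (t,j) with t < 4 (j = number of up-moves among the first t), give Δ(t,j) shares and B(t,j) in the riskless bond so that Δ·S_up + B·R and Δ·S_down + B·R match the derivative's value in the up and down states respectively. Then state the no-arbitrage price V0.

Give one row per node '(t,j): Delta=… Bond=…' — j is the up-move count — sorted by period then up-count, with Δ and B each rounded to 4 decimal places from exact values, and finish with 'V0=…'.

(0,0): Delta=-0.0237 Bond=64.6854
(1,0): Delta=0.1668 Bond=50.4407
(1,1): Delta=-0.0874 Bond=93.3592
(2,0): Delta=-0.6926 Bond=161.0765
(2,1): Delta=0.4542 Bond=2.3171
(2,2): Delta=-0.2684 Bond=175.5497
(3,0): Delta=-4.0457 Bond=514.9828
(3,1): Delta=0.4285 Bond=7.0497
(3,2): Delta=0.4628 Bond=0.3089
(3,3): Delta=-0.5128 Bond=332.4417
V0=60.5678

Since d<R<u, set p* = (R−d)/(u−d) = 0.6333; price each node as the discounted p*-expectation of its children.
Terminal payoffs: V(4,0)=299.7100, V(4,1)=66.8300, V(4,2)=109.5400, V(4,3)=189.4200, V(4,4)=36.1200
Node (3,0) S=95.9380: V=(p*·66.8300+(1−p*)·299.7100)/1.2=126.8494; Δ=(66.8300−299.7100)/(136.2320−78.6692)=-4.0457; B=V−Δ·S=514.9828
Node (3,1) S=166.1366: V=(p*·109.5400+(1−p*)·66.8300)/1.2=78.2331; Δ=(109.5400−66.8300)/(235.9140−136.2320)=0.4285; B=V−Δ·S=7.0497
Node (3,2) S=287.7000: V=(p*·189.4200+(1−p*)·109.5400)/1.2=133.4422; Δ=(189.4200−109.5400)/(408.5339−235.9140)=0.4628; B=V−Δ·S=0.3089
Node (3,3) S=498.2121: V=(p*·36.1200+(1−p*)·189.4200)/1.2=76.9417; Δ=(36.1200−189.4200)/(707.4612−408.5339)=-0.5128; B=V−Δ·S=332.4417
Node (2,0) S=116.9976: V=(p*·78.2331+(1−p*)·126.8494)/1.2=80.0492; Δ=(78.2331−126.8494)/(166.1366−95.9380)=-0.6926; B=V−Δ·S=161.0765
Node (2,1) S=202.6056: V=(p*·133.4422+(1−p*)·78.2331)/1.2=94.3324; Δ=(133.4422−78.2331)/(287.7000−166.1366)=0.4542; B=V−Δ·S=2.3171
Node (2,2) S=350.8536: V=(p*·76.9417+(1−p*)·133.4422)/1.2=81.3821; Δ=(76.9417−133.4422)/(498.2121−287.7000)=-0.2684; B=V−Δ·S=175.5497
Node (1,0) S=142.6800: V=(p*·94.3324+(1−p*)·80.0492)/1.2=74.2460; Δ=(94.3324−80.0492)/(202.6056−116.9976)=0.1668; B=V−Δ·S=50.4407
Node (1,1) S=247.0800: V=(p*·81.3821+(1−p*)·94.3324)/1.2=71.7755; Δ=(81.3821−94.3324)/(350.8536−202.6056)=-0.0874; B=V−Δ·S=93.3592
Node (0,0) S=174.0000: V=(p*·71.7755+(1−p*)·74.2460)/1.2=60.5678; Δ=(71.7755−74.2460)/(247.0800−142.6800)=-0.0237; B=V−Δ·S=64.6854
Check: Δ(0,0)·S0 + B(0,0) = 60.5678 = V0.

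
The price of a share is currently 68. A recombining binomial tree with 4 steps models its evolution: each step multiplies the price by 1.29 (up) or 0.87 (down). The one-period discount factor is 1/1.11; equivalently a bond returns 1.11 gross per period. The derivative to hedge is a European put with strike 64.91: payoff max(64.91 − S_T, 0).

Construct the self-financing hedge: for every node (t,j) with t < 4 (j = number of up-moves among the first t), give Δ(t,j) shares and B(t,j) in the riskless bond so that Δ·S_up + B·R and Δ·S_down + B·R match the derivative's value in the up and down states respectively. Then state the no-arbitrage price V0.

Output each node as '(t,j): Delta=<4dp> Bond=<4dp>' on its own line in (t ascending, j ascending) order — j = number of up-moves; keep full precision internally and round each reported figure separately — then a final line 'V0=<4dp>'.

No-arbitrage ⇒ martingale measure with p* = (R−d)/(u−d) = 0.5714.
Terminal payoffs: V(4,0)=25.9530, V(4,1)=7.1461, V(4,2)=0.0000, V(4,3)=0.0000, V(4,4)=0.0000
Node (3,0) S=44.7782: V=(p*·7.1461+(1−p*)·25.9530)/1.11=13.6993; Δ=(7.1461−25.9530)/(57.7639−38.9570)=-1.0000; B=V−Δ·S=58.4775
Node (3,1) S=66.3953: V=(p*·0.0000+(1−p*)·7.1461)/1.11=2.7591; Δ=(0.0000−7.1461)/(85.6499−57.7639)=-0.2563; B=V−Δ·S=19.7737
Node (3,2) S=98.4482: V=(p*·0.0000+(1−p*)·0.0000)/1.11=0.0000; Δ=(0.0000−0.0000)/(126.9981−85.6499)=0.0000; B=V−Δ·S=0.0000
Node (3,3) S=145.9749: V=(p*·0.0000+(1−p*)·0.0000)/1.11=0.0000; Δ=(0.0000−0.0000)/(188.3076−126.9981)=0.0000; B=V−Δ·S=0.0000
Node (2,0) S=51.4692: V=(p*·2.7591+(1−p*)·13.6993)/1.11=6.7097; Δ=(2.7591−13.6993)/(66.3953−44.7782)=-0.5061; B=V−Δ·S=32.7577
Node (2,1) S=76.3164: V=(p*·0.0000+(1−p*)·2.7591)/1.11=1.0653; Δ=(0.0000−2.7591)/(98.4482−66.3953)=-0.0861; B=V−Δ·S=7.6346
Node (2,2) S=113.1588: V=(p*·0.0000+(1−p*)·0.0000)/1.11=0.0000; Δ=(0.0000−0.0000)/(145.9749−98.4482)=0.0000; B=V−Δ·S=0.0000
Node (1,0) S=59.1600: V=(p*·1.0653+(1−p*)·6.7097)/1.11=3.1390; Δ=(1.0653−6.7097)/(76.3164−51.4692)=-0.2272; B=V−Δ·S=16.5781
Node (1,1) S=87.7200: V=(p*·0.0000+(1−p*)·1.0653)/1.11=0.4113; Δ=(0.0000−1.0653)/(113.1588−76.3164)=-0.0289; B=V−Δ·S=2.9477
Node (0,0) S=68.0000: V=(p*·0.4113+(1−p*)·3.1390)/1.11=1.4237; Δ=(0.4113−3.1390)/(87.7200−59.1600)=-0.0955; B=V−Δ·S=7.9183
Each (Δ,B) replicates both successor values, so the strategy is self-financing and V0 is arbitrage-free.

(0,0): Delta=-0.0955 Bond=7.9183
(1,0): Delta=-0.2272 Bond=16.5781
(1,1): Delta=-0.0289 Bond=2.9477
(2,0): Delta=-0.5061 Bond=32.7577
(2,1): Delta=-0.0861 Bond=7.6346
(2,2): Delta=0.0000 Bond=0.0000
(3,0): Delta=-1.0000 Bond=58.4775
(3,1): Delta=-0.2563 Bond=19.7737
(3,2): Delta=0.0000 Bond=0.0000
(3,3): Delta=0.0000 Bond=0.0000
V0=1.4237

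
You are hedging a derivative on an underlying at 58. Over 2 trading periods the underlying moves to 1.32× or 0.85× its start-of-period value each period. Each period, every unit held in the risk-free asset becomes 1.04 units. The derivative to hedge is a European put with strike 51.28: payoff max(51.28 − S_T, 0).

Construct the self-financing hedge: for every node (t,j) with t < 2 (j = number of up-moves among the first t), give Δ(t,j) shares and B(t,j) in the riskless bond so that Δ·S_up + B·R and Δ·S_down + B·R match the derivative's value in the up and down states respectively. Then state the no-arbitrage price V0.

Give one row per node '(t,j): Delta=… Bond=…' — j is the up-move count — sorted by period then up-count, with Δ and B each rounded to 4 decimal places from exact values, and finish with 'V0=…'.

(0,0): Delta=-0.1970 Bond=14.5024
(1,0): Delta=-0.4046 Bond=25.3171
(1,1): Delta=0.0000 Bond=0.0000
V0=3.0763

Under the risk-neutral measure, an up-move has probability p* = (R−d)/(u−d) = 0.4043 and values discount at R = 1.04.
At expiry t=2: V(2,0)=9.3750, V(2,1)=0.0000, V(2,2)=0.0000
(1,0): S=49.3000. Δ = (V_up−V_dn)/(S_up−S_dn) = (0.0000−9.3750)/(65.0760−41.9050) = -0.4046. V = [p*·0.0000 + (1−p*)·9.3750]/1.04 = 5.3703. B = V − Δ·S = 25.3171.
(1,1): S=76.5600. Δ = (V_up−V_dn)/(S_up−S_dn) = (0.0000−0.0000)/(101.0592−65.0760) = 0.0000. V = [p*·0.0000 + (1−p*)·0.0000]/1.04 = 0.0000. B = V − Δ·S = 0.0000.
(0,0): S=58.0000. Δ = (V_up−V_dn)/(S_up−S_dn) = (0.0000−5.3703)/(76.5600−49.3000) = -0.1970. V = [p*·0.0000 + (1−p*)·5.3703]/1.04 = 3.0763. B = V − Δ·S = 14.5024.
Check: Δ(0,0)·S0 + B(0,0) = 3.0763 = V0.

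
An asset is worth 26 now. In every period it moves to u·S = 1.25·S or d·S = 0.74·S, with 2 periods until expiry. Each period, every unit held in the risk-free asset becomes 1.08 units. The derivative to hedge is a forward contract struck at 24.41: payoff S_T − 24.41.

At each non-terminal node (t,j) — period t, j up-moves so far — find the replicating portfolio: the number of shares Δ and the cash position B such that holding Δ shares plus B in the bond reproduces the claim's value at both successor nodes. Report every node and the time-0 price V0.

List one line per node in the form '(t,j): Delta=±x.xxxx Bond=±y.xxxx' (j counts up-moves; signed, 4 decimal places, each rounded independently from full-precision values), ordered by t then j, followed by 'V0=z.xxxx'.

The replicating-portfolio and risk-neutral prices coincide; use p* = (1.08−0.74)/(1.25−0.74) = 0.6667 for the latter.
Payoff layer (t=2): V(2,0)=-10.1724, V(2,1)=-0.3600, V(2,2)=16.2150
Node (1,0) S=19.2400: V=(p*·-0.3600+(1−p*)·-10.1724)/1.08=-3.3619; Δ=(-0.3600−-10.1724)/(24.0500−14.2376)=1.0000; B=V−Δ·S=-22.6019
Node (1,1) S=32.5000: V=(p*·16.2150+(1−p*)·-0.3600)/1.08=9.8981; Δ=(16.2150−-0.3600)/(40.6250−24.0500)=1.0000; B=V−Δ·S=-22.6019
Node (0,0) S=26.0000: V=(p*·9.8981+(1−p*)·-3.3619)/1.08=5.0724; Δ=(9.8981−-3.3619)/(32.5000−19.2400)=1.0000; B=V−Δ·S=-20.9276
Self-financing check: at every node Δ·S+B equals the discounted successor values.

(0,0): Delta=1.0000 Bond=-20.9276
(1,0): Delta=1.0000 Bond=-22.6019
(1,1): Delta=1.0000 Bond=-22.6019
V0=5.0724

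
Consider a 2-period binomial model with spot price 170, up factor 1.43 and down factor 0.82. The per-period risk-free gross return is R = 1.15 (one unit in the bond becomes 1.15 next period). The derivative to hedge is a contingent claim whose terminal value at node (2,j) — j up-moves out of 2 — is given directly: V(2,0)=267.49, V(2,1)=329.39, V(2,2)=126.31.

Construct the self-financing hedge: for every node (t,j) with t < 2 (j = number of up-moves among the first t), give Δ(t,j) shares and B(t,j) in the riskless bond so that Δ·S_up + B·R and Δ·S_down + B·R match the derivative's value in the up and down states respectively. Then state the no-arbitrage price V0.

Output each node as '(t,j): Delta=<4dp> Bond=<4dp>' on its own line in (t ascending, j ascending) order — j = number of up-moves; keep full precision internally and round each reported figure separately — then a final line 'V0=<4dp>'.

Under the risk-neutral measure, an up-move has probability p* = (R−d)/(u−d) = 0.5410 and values discount at R = 1.15.
Terminal values V(2,·): V(2,0)=267.4900, V(2,1)=329.3900, V(2,2)=126.3100
(1,0): S=139.4000. Δ = (V_up−V_dn)/(S_up−S_dn) = (329.3900−267.4900)/(199.3420−114.3080) = 0.7279. V = [p*·329.3900 + (1−p*)·267.4900]/1.15 = 261.7190. B = V − Δ·S = 160.2436.
(1,1): S=243.1000. Δ = (V_up−V_dn)/(S_up−S_dn) = (126.3100−329.3900)/(347.6330−199.3420) = -1.3695. V = [p*·126.3100 + (1−p*)·329.3900]/1.15 = 190.8931. B = V − Δ·S = 523.8111.
(0,0): S=170.0000. Δ = (V_up−V_dn)/(S_up−S_dn) = (190.8931−261.7190)/(243.1000−139.4000) = -0.6830. V = [p*·190.8931 + (1−p*)·261.7190]/1.15 = 194.2638. B = V − Δ·S = 310.3719.
Check: Δ(0,0)·S0 + B(0,0) = 194.2638 = V0.

(0,0): Delta=-0.6830 Bond=310.3719
(1,0): Delta=0.7279 Bond=160.2436
(1,1): Delta=-1.3695 Bond=523.8111
V0=194.2638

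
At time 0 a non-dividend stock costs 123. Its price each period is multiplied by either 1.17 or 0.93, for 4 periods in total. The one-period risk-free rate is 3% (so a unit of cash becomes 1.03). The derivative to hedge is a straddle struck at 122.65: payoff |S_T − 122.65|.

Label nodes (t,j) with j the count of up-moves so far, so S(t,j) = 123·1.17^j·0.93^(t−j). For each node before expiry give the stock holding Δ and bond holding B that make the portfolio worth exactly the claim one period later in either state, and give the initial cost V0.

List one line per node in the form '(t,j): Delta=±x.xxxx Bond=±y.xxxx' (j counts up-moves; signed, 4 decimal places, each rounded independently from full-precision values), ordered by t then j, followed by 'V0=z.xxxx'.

(0,0): Delta=0.5259 Bond=-40.3059
(1,0): Delta=0.2150 Bond=-5.9489
(1,1): Delta=0.8719 Bond=-91.3078
(2,0): Delta=-0.2719 Bond=45.6712
(2,1): Delta=0.7569 Bond=-78.6453
(2,2): Delta=1.0000 Bond=-115.6094
(3,0): Delta=-1.0000 Bond=119.0777
(3,1): Delta=0.5384 Bond=-53.8096
(3,2): Delta=1.0000 Bond=-119.0777
(3,3): Delta=1.0000 Bond=-119.0777
V0=24.3846

No-arbitrage ⇒ martingale measure with p* = (R−d)/(u−d) = 0.4167.
Terminal payoffs: V(4,0)=30.6396, V(4,1)=6.8950, V(4,2)=22.9773, V(4,3)=60.5585, V(4,4)=107.8381
(3,0): S=98.9359. Δ = (V_up−V_dn)/(S_up−S_dn) = (6.8950−30.6396)/(115.7550−92.0104) = -1.0000. V = [p*·6.8950 + (1−p*)·30.6396]/1.03 = 20.1418. B = V − Δ·S = 119.0777.
(3,1): S=124.4678. Δ = (V_up−V_dn)/(S_up−S_dn) = (22.9773−6.8950)/(145.6273−115.7550) = 0.5384. V = [p*·22.9773 + (1−p*)·6.8950]/1.03 = 13.1999. B = V − Δ·S = -53.8096.
(3,2): S=156.5885. Δ = (V_up−V_dn)/(S_up−S_dn) = (60.5585−22.9773)/(183.2085−145.6273) = 1.0000. V = [p*·60.5585 + (1−p*)·22.9773]/1.03 = 37.5108. B = V − Δ·S = -119.0777.
(3,3): S=196.9984. Δ = (V_up−V_dn)/(S_up−S_dn) = (107.8381−60.5585)/(230.4881−183.2085) = 1.0000. V = [p*·107.8381 + (1−p*)·60.5585]/1.03 = 77.9207. B = V − Δ·S = -119.0777.
(2,0): S=106.3827. Δ = (V_up−V_dn)/(S_up−S_dn) = (13.1999−20.1418)/(124.4678−98.9359) = -0.2719. V = [p*·13.1999 + (1−p*)·20.1418]/1.03 = 16.7469. B = V − Δ·S = 45.6712.
(2,1): S=133.8363. Δ = (V_up−V_dn)/(S_up−S_dn) = (37.5108−13.1999)/(156.5885−124.4678) = 0.7569. V = [p*·37.5108 + (1−p*)·13.1999]/1.03 = 22.6500. B = V − Δ·S = -78.6453.
(2,2): S=168.3747. Δ = (V_up−V_dn)/(S_up−S_dn) = (77.9207−37.5108)/(196.9984−156.5885) = 1.0000. V = [p*·77.9207 + (1−p*)·37.5108]/1.03 = 52.7653. B = V − Δ·S = -115.6094.
(1,0): S=114.3900. Δ = (V_up−V_dn)/(S_up−S_dn) = (22.6500−16.7469)/(133.8363−106.3827) = 0.2150. V = [p*·22.6500 + (1−p*)·16.7469]/1.03 = 18.6471. B = V − Δ·S = -5.9489.
(1,1): S=143.9100. Δ = (V_up−V_dn)/(S_up−S_dn) = (52.7653−22.6500)/(168.3747−133.8363) = 0.8719. V = [p*·52.7653 + (1−p*)·22.6500]/1.03 = 34.1728. B = V − Δ·S = -91.3078.
(0,0): S=123.0000. Δ = (V_up−V_dn)/(S_up−S_dn) = (34.1728−18.6471)/(143.9100−114.3900) = 0.5259. V = [p*·34.1728 + (1−p*)·18.6471]/1.03 = 24.3846. B = V − Δ·S = -40.3059.
Root portfolio cost Δ·123+B reproduces V0=24.3846.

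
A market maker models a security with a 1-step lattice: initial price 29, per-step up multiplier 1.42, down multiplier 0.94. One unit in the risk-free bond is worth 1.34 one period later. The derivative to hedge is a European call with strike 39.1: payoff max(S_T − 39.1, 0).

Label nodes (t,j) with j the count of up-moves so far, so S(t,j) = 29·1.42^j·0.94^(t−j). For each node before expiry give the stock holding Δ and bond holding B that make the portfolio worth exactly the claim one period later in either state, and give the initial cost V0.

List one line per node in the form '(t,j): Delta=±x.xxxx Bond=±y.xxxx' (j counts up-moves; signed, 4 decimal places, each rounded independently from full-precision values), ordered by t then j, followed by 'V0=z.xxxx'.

The replicating-portfolio and risk-neutral prices coincide; use p* = (1.34−0.94)/(1.42−0.94) = 0.8333 for the latter.
At expiry t=1: V(1,0)=0.0000, V(1,1)=2.0800
(0,0): S=29.0000. Δ = (V_up−V_dn)/(S_up−S_dn) = (2.0800−0.0000)/(41.1800−27.2600) = 0.1494. V = [p*·2.0800 + (1−p*)·0.0000]/1.34 = 1.2935. B = V − Δ·S = -3.0398.
Root portfolio cost Δ·29+B reproduces V0=1.2935.

(0,0): Delta=0.1494 Bond=-3.0398
V0=1.2935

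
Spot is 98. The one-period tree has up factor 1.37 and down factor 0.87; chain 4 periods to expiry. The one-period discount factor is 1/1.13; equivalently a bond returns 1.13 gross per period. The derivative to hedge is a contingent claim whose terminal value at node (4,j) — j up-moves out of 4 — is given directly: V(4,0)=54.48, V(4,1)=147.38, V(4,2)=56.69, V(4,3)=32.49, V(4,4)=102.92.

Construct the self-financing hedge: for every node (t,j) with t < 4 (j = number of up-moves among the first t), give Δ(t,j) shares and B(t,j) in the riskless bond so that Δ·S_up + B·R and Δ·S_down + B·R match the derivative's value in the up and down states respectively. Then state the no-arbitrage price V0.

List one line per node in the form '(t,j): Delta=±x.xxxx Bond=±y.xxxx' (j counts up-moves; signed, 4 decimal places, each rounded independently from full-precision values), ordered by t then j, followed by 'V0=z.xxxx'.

Under the risk-neutral measure, an up-move has probability p* = (R−d)/(u−d) = 0.5200 and values discount at R = 1.13.
Terminal payoffs: V(4,0)=54.4800, V(4,1)=147.3800, V(4,2)=56.6900, V(4,3)=32.4900, V(4,4)=102.9200
  t=3,j=0: stock 64.5333 → up 88.4106 (V=147.3800), down 56.1440 (V=54.4800). Price 90.9628; hedge Δ=2.8791, bond B=-94.8372.
  t=3,j=1: stock 101.6214 → up 139.2213 (V=56.6900), down 88.4106 (V=147.3800). Price 88.6913; hedge Δ=-1.7849, bond B=270.0713.
  t=3,j=2: stock 160.0245 → up 219.2336 (V=32.4900), down 139.2213 (V=56.6900). Price 39.0319; hedge Δ=-0.3025, bond B=87.4319.
  t=3,j=3: stock 251.9926 → up 345.2299 (V=102.9200), down 219.2336 (V=32.4900). Price 61.1625; hedge Δ=0.5590, bond B=-79.6975.
  t=2,j=0: stock 74.1762 → up 101.6214 (V=88.6913), down 64.5333 (V=90.9628). Price 79.4528; hedge Δ=-0.0612, bond B=83.9958.
  t=2,j=1: stock 116.8062 → up 160.0245 (V=39.0319), down 101.6214 (V=88.6913). Price 55.6358; hedge Δ=-0.8503, bond B=154.9547.
  t=2,j=2: stock 183.9362 → up 251.9926 (V=61.1625), down 160.0245 (V=39.0319). Price 44.7255; hedge Δ=0.2406, bond B=0.4642.
  t=1,j=0: stock 85.2600 → up 116.8062 (V=55.6358), down 74.1762 (V=79.4528). Price 59.3522; hedge Δ=-0.5587, bond B=106.9862.
  t=1,j=1: stock 134.2600 → up 183.9362 (V=44.7255), down 116.8062 (V=55.6358). Price 44.2145; hedge Δ=-0.1625, bond B=66.0351.
  t=0,j=0: stock 98.0000 → up 134.2600 (V=44.2145), down 85.2600 (V=59.3522). Price 45.5580; hedge Δ=-0.3089, bond B=75.8333.
Root portfolio cost Δ·98+B reproduces V0=45.5580.

(0,0): Delta=-0.3089 Bond=75.8333
(1,0): Delta=-0.5587 Bond=106.9862
(1,1): Delta=-0.1625 Bond=66.0351
(2,0): Delta=-0.0612 Bond=83.9958
(2,1): Delta=-0.8503 Bond=154.9547
(2,2): Delta=0.2406 Bond=0.4642
(3,0): Delta=2.8791 Bond=-94.8372
(3,1): Delta=-1.7849 Bond=270.0713
(3,2): Delta=-0.3025 Bond=87.4319
(3,3): Delta=0.5590 Bond=-79.6975
V0=45.5580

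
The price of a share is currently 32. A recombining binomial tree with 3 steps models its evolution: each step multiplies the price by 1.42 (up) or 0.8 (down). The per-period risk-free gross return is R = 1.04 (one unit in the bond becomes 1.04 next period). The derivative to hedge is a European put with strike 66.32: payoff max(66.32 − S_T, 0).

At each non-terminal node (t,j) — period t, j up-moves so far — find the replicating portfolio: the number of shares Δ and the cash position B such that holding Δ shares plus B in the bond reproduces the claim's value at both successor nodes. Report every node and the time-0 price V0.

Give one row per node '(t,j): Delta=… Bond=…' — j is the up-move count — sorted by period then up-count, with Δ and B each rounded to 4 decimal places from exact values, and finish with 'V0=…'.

(0,0): Delta=-0.8233 Bond=54.6087
(1,0): Delta=-1.0000 Bond=61.3166
(1,1): Delta=-0.6657 Bond=49.6307
(2,0): Delta=-1.0000 Bond=63.7692
(2,1): Delta=-1.0000 Bond=63.7692
(2,2): Delta=-0.3675 Bond=32.3732
V0=28.2631

Risk-neutral probability p* = (R−d)/(u−d) = (1.04−0.8)/(1.42−0.8) = 0.3871.
At expiry t=3: V(3,0)=49.9360, V(3,1)=37.2384, V(3,2)=14.7002, V(3,3)=0.0000
  t=2,j=0: stock 20.4800 → up 29.0816 (V=37.2384), down 16.3840 (V=49.9360). Price 43.2892; hedge Δ=-1.0000, bond B=63.7692.
  t=2,j=1: stock 36.3520 → up 51.6198 (V=14.7002), down 29.0816 (V=37.2384). Price 27.4172; hedge Δ=-1.0000, bond B=63.7692.
  t=2,j=2: stock 64.5248 → up 91.6252 (V=0.0000), down 51.6198 (V=14.7002). Price 8.6632; hedge Δ=-0.3675, bond B=32.3732.
  t=1,j=0: stock 25.6000 → up 36.3520 (V=27.4172), down 20.4800 (V=43.2892). Price 35.7166; hedge Δ=-1.0000, bond B=61.3166.
  t=1,j=1: stock 45.4400 → up 64.5248 (V=8.6632), down 36.3520 (V=27.4172). Price 19.3823; hedge Δ=-0.6657, bond B=49.6307.
  t=0,j=0: stock 32.0000 → up 45.4400 (V=19.3823), down 25.6000 (V=35.7166). Price 28.2631; hedge Δ=-0.8233, bond B=54.6087.
Self-financing check: at every node Δ·S+B equals the discounted successor values.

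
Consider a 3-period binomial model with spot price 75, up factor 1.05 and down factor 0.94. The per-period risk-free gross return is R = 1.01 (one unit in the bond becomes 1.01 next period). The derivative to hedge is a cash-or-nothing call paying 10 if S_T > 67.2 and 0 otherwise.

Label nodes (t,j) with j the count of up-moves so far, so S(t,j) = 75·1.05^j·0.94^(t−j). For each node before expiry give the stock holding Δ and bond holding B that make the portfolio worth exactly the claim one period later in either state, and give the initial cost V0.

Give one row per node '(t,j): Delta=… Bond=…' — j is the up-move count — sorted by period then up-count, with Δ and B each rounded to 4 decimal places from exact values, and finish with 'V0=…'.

(0,0): Delta=0.1571 Bond=-2.5450
(1,0): Delta=0.4643 Bond=-24.2238
(1,1): Delta=0.0000 Bond=9.8030
(2,0): Delta=1.3718 Bond=-84.6085
(2,1): Delta=0.0000 Bond=9.9010
(2,2): Delta=0.0000 Bond=9.9010
V0=9.2392

Since d<R<u, set p* = (R−d)/(u−d) = 0.6364; price each node as the discounted p*-expectation of its children.
Terminal values V(3,·): V(3,0)=0.0000, V(3,1)=10.0000, V(3,2)=10.0000, V(3,3)=10.0000
(2,0): S=66.2700. Δ = (V_up−V_dn)/(S_up−S_dn) = (10.0000−0.0000)/(69.5835−62.2938) = 1.3718. V = [p*·10.0000 + (1−p*)·0.0000]/1.01 = 6.3006. B = V − Δ·S = -84.6085.
(2,1): S=74.0250. Δ = (V_up−V_dn)/(S_up−S_dn) = (10.0000−10.0000)/(77.7262−69.5835) = 0.0000. V = [p*·10.0000 + (1−p*)·10.0000]/1.01 = 9.9010. B = V − Δ·S = 9.9010.
(2,2): S=82.6875. Δ = (V_up−V_dn)/(S_up−S_dn) = (10.0000−10.0000)/(86.8219−77.7262) = 0.0000. V = [p*·10.0000 + (1−p*)·10.0000]/1.01 = 9.9010. B = V − Δ·S = 9.9010.
(1,0): S=70.5000. Δ = (V_up−V_dn)/(S_up−S_dn) = (9.9010−6.3006)/(74.0250−66.2700) = 0.4643. V = [p*·9.9010 + (1−p*)·6.3006]/1.01 = 8.5067. B = V − Δ·S = -24.2238.
(1,1): S=78.7500. Δ = (V_up−V_dn)/(S_up−S_dn) = (9.9010−9.9010)/(82.6875−74.0250) = 0.0000. V = [p*·9.9010 + (1−p*)·9.9010]/1.01 = 9.8030. B = V − Δ·S = 9.8030.
(0,0): S=75.0000. Δ = (V_up−V_dn)/(S_up−S_dn) = (9.8030−8.5067)/(78.7500−70.5000) = 0.1571. V = [p*·9.8030 + (1−p*)·8.5067]/1.01 = 9.2392. B = V − Δ·S = -2.5450.
Root portfolio cost Δ·75+B reproduces V0=9.2392.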